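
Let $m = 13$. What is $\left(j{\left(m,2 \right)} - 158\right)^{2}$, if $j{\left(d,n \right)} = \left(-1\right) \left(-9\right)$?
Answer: $22201$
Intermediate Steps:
$j{\left(d,n \right)} = 9$
$\left(j{\left(m,2 \right)} - 158\right)^{2} = \left(9 - 158\right)^{2} = \left(-149\right)^{2} = 22201$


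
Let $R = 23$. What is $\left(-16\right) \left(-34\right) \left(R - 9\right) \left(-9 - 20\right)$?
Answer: $-220864$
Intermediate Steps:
$\left(-16\right) \left(-34\right) \left(R - 9\right) \left(-9 - 20\right) = \left(-16\right) \left(-34\right) \left(23 - 9\right) \left(-9 - 20\right) = 544 \cdot 14 \left(-29\right) = 544 \left(-406\right) = -220864$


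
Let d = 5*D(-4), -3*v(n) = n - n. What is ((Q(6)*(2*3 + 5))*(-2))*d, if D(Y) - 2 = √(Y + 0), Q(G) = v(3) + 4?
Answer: -880 - 880*I ≈ -880.0 - 880.0*I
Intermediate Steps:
v(n) = 0 (v(n) = -(n - n)/3 = -⅓*0 = 0)
Q(G) = 4 (Q(G) = 0 + 4 = 4)
D(Y) = 2 + √Y (D(Y) = 2 + √(Y + 0) = 2 + √Y)
d = 10 + 10*I (d = 5*(2 + √(-4)) = 5*(2 + 2*I) = 10 + 10*I ≈ 10.0 + 10.0*I)
((Q(6)*(2*3 + 5))*(-2))*d = ((4*(2*3 + 5))*(-2))*(10 + 10*I) = ((4*(6 + 5))*(-2))*(10 + 10*I) = ((4*11)*(-2))*(10 + 10*I) = (44*(-2))*(10 + 10*I) = -88*(10 + 10*I) = -880 - 880*I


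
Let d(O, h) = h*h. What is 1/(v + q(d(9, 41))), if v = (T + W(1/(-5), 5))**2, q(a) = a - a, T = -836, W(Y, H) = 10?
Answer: 1/682276 ≈ 1.4657e-6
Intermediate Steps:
d(O, h) = h**2
q(a) = 0
v = 682276 (v = (-836 + 10)**2 = (-826)**2 = 682276)
1/(v + q(d(9, 41))) = 1/(682276 + 0) = 1/682276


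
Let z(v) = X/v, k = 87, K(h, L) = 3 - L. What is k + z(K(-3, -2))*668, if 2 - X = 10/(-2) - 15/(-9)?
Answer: 11993/15 ≈ 799.53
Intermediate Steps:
X = 16/3 (X = 2 - (10/(-2) - 15/(-9)) = 2 - (10*(-1/2) - 15*(-1/9)) = 2 - (-5 + 5/3) = 2 - 1*(-10/3) = 2 + 10/3 = 16/3 ≈ 5.3333)
z(v) = 16/(3*v)
k + z(K(-3, -2))*668 = 87 + (16/(3*(3 - 1*(-2))))*668 = 87 + (16/(3*(3 + 2)))*668 = 87 + ((16/3)/5)*668 = 87 + ((16/3)*(1/5))*668 = 87 + (16/15)*668 = 87 + 10688/15 = 11993/15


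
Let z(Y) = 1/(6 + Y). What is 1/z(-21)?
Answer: -15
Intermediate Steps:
1/z(-21) = 1/(1/(6 - 21)) = 1/(1/(-15)) = 1/(-1/15) = -15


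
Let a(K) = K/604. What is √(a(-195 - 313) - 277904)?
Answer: I*√6336508281/151 ≈ 527.17*I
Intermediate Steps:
a(K) = K/604 (a(K) = K*(1/604) = K/604)
√(a(-195 - 313) - 277904) = √((-195 - 313)/604 - 277904) = √((1/604)*(-508) - 277904) = √(-127/151 - 277904) = √(-41963631/151) = I*√6336508281/151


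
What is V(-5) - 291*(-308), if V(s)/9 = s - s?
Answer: 89628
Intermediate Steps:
V(s) = 0 (V(s) = 9*(s - s) = 9*0 = 0)
V(-5) - 291*(-308) = 0 - 291*(-308) = 0 + 89628 = 89628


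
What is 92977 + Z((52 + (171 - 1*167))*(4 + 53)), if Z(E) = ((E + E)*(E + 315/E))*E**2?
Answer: 207632318298289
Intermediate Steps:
Z(E) = 2*E**3*(E + 315/E) (Z(E) = ((2*E)*(E + 315/E))*E**2 = (2*E*(E + 315/E))*E**2 = 2*E**3*(E + 315/E))
92977 + Z((52 + (171 - 1*167))*(4 + 53)) = 92977 + 2*((52 + (171 - 1*167))*(4 + 53))**2*(315 + ((52 + (171 - 1*167))*(4 + 53))**2) = 92977 + 2*((52 + (171 - 167))*57)**2*(315 + ((52 + (171 - 167))*57)**2) = 92977 + 2*((52 + 4)*57)**2*(315 + ((52 + 4)*57)**2) = 92977 + 2*(56*57)**2*(315 + (56*57)**2) = 92977 + 2*3192**2*(315 + 3192**2) = 92977 + 2*10188864*(315 + 10188864) = 92977 + 2*10188864*10189179 = 92977 + 207632318205312 = 207632318298289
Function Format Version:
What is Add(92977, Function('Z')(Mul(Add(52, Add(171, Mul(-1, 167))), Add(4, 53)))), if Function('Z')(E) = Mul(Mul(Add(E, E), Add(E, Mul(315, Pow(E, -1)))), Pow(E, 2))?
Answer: 207632318298289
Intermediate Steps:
Function('Z')(E) = Mul(2, Pow(E, 3), Add(E, Mul(315, Pow(E, -1)))) (Function('Z')(E) = Mul(Mul(Mul(2, E), Add(E, Mul(315, Pow(E, -1)))), Pow(E, 2)) = Mul(Mul(2, E, Add(E, Mul(315, Pow(E, -1)))), Pow(E, 2)) = Mul(2, Pow(E, 3), Add(E, Mul(315, Pow(E, -1)))))
Add(92977, Function('Z')(Mul(Add(52, Add(171, Mul(-1, 167))), Add(4, 53)))) = Add(92977, Mul(2, Pow(Mul(Add(52, Add(171, Mul(-1, 167))), Add(4, 53)), 2), Add(315, Pow(Mul(Add(52, Add(171, Mul(-1, 167))), Add(4, 53)), 2)))) = Add(92977, Mul(2, Pow(Mul(Add(52, Add(171, -167)), 57), 2), Add(315, Pow(Mul(Add(52, Add(171, -167)), 57), 2)))) = Add(92977, Mul(2, Pow(Mul(Add(52, 4), 57), 2), Add(315, Pow(Mul(Add(52, 4), 57), 2)))) = Add(92977, Mul(2, Pow(Mul(56, 57), 2), Add(315, Pow(Mul(56, 57), 2)))) = Add(92977, Mul(2, Pow(3192, 2), Add(315, Pow(3192, 2)))) = Add(92977, Mul(2, 10188864, Add(315, 10188864))) = Add(92977, Mul(2, 10188864, 10189179)) = Add(92977, 207632318205312) = 207632318298289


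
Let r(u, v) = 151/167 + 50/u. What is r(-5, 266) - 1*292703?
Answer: -48882920/167 ≈ -2.9271e+5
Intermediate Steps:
r(u, v) = 151/167 + 50/u (r(u, v) = 151*(1/167) + 50/u = 151/167 + 50/u)
r(-5, 266) - 1*292703 = (151/167 + 50/(-5)) - 1*292703 = (151/167 + 50*(-⅕)) - 292703 = (151/167 - 10) - 292703 = -1519/167 - 292703 = -48882920/167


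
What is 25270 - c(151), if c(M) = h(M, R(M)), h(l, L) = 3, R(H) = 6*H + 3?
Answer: 25267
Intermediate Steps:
R(H) = 3 + 6*H
c(M) = 3
25270 - c(151) = 25270 - 1*3 = 25270 - 3 = 25267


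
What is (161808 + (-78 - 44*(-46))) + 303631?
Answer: 467385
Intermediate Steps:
(161808 + (-78 - 44*(-46))) + 303631 = (161808 + (-78 + 2024)) + 303631 = (161808 + 1946) + 303631 = 163754 + 303631 = 467385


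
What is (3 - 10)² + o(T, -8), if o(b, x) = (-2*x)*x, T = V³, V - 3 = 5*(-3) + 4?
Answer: -79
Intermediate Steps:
V = -8 (V = 3 + (5*(-3) + 4) = 3 + (-15 + 4) = 3 - 11 = -8)
T = -512 (T = (-8)³ = -512)
o(b, x) = -2*x²
(3 - 10)² + o(T, -8) = (3 - 10)² - 2*(-8)² = (-7)² - 2*64 = 49 - 128 = -79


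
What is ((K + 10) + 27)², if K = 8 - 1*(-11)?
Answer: 3136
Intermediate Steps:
K = 19 (K = 8 + 11 = 19)
((K + 10) + 27)² = ((19 + 10) + 27)² = (29 + 27)² = 56² = 3136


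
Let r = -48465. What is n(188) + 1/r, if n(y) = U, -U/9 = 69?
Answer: -30096766/48465 ≈ -621.00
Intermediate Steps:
U = -621 (U = -9*69 = -621)
n(y) = -621
n(188) + 1/r = -621 + 1/(-48465) = -621 - 1/48465 = -30096766/48465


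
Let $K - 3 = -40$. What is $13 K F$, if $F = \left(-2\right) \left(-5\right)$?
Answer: $-4810$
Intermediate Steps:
$K = -37$ ($K = 3 - 40 = -37$)
$F = 10$
$13 K F = 13 \left(-37\right) 10 = \left(-481\right) 10 = -4810$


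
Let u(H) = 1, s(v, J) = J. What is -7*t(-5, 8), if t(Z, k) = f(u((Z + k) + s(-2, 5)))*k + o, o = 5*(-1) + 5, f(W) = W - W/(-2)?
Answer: -84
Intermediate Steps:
f(W) = 3*W/2 (f(W) = W - W*(-1)/2 = W - (-1)*W/2 = W + W/2 = 3*W/2)
o = 0 (o = -5 + 5 = 0)
t(Z, k) = 3*k/2 (t(Z, k) = ((3/2)*1)*k + 0 = 3*k/2 + 0 = 3*k/2)
-7*t(-5, 8) = -21*8/2 = -7*12 = -84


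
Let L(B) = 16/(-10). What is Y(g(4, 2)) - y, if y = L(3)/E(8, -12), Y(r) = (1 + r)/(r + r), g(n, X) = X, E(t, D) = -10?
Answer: 59/100 ≈ 0.59000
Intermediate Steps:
L(B) = -8/5 (L(B) = 16*(-⅒) = -8/5)
Y(r) = (1 + r)/(2*r) (Y(r) = (1 + r)/((2*r)) = (1 + r)*(1/(2*r)) = (1 + r)/(2*r))
y = 4/25 (y = -8/5/(-10) = -8/5*(-⅒) = 4/25 ≈ 0.16000)
Y(g(4, 2)) - y = (½)*(1 + 2)/2 - 1*4/25 = (½)*(½)*3 - 4/25 = ¾ - 4/25 = 59/100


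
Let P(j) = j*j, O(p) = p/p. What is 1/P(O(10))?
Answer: 1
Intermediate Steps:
O(p) = 1
P(j) = j²
1/P(O(10)) = 1/(1²) = 1/1 = 1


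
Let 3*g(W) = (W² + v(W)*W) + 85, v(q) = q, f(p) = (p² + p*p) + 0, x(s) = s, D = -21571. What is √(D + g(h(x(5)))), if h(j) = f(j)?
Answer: 2*I*√4969 ≈ 140.98*I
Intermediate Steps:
f(p) = 2*p² (f(p) = (p² + p²) + 0 = 2*p² + 0 = 2*p²)
h(j) = 2*j²
g(W) = 85/3 + 2*W²/3 (g(W) = ((W² + W*W) + 85)/3 = ((W² + W²) + 85)/3 = (2*W² + 85)/3 = (85 + 2*W²)/3 = 85/3 + 2*W²/3)
√(D + g(h(x(5)))) = √(-21571 + (85/3 + 2*(2*5²)²/3)) = √(-21571 + (85/3 + 2*(2*25)²/3)) = √(-21571 + (85/3 + (⅔)*50²)) = √(-21571 + (85/3 + (⅔)*2500)) = √(-21571 + (85/3 + 5000/3)) = √(-21571 + 1695) = √(-19876) = 2*I*√4969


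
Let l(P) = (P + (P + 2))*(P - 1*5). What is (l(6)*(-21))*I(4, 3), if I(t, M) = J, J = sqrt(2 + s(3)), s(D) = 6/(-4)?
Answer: -147*sqrt(2) ≈ -207.89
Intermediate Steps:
s(D) = -3/2 (s(D) = 6*(-1/4) = -3/2)
J = sqrt(2)/2 (J = sqrt(2 - 3/2) = sqrt(1/2) = sqrt(2)/2 ≈ 0.70711)
I(t, M) = sqrt(2)/2
l(P) = (-5 + P)*(2 + 2*P) (l(P) = (P + (2 + P))*(P - 5) = (2 + 2*P)*(-5 + P) = (-5 + P)*(2 + 2*P))
(l(6)*(-21))*I(4, 3) = ((-10 - 8*6 + 2*6**2)*(-21))*(sqrt(2)/2) = ((-10 - 48 + 2*36)*(-21))*(sqrt(2)/2) = ((-10 - 48 + 72)*(-21))*(sqrt(2)/2) = (14*(-21))*(sqrt(2)/2) = -147*sqrt(2)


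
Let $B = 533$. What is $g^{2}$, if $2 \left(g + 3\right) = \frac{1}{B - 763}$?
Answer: $\frac{1907161}{211600} \approx 9.013$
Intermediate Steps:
$g = - \frac{1381}{460}$ ($g = -3 + \frac{1}{2 \left(533 - 763\right)} = -3 + \frac{1}{2 \left(-230\right)} = -3 + \frac{1}{2} \left(- \frac{1}{230}\right) = -3 - \frac{1}{460} = - \frac{1381}{460} \approx -3.0022$)
$g^{2} = \left(- \frac{1381}{460}\right)^{2} = \frac{1907161}{211600}$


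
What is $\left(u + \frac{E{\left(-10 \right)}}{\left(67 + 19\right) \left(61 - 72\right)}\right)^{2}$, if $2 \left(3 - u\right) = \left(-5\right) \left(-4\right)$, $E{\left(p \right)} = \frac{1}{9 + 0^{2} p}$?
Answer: $\frac{3552040801}{72488196} \approx 49.002$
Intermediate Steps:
$E{\left(p \right)} = \frac{1}{9}$ ($E{\left(p \right)} = \frac{1}{9 + 0 p} = \frac{1}{9 + 0} = \frac{1}{9}$)
$u = -7$ ($u = 3 - \frac{\left(-5\right) \left(-4\right)}{2} = 3 - 10 = -7$)
$\left(u + \frac{E{\left(-10 \right)}}{\left(67 + 19\right) \left(61 - 72\right)}\right)^{2} = \left(-7 + \frac{1}{9 \left(67 + 19\right) \left(61 - 72\right)}\right)^{2} = \left(-7 + \frac{1}{9 \cdot 86 \left(-11\right)}\right)^{2} = \left(-7 + \frac{1}{9 \left(-946\right)}\right)^{2} = \left(-7 + \frac{1}{9} \left(- \frac{1}{946}\right)\right)^{2} = \left(-7 - \frac{1}{8514}\right)^{2} = \left(- \frac{59599}{8514}\right)^{2} = \frac{3552040801}{72488196}$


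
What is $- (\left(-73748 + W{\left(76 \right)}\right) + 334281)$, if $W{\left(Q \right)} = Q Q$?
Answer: $-266309$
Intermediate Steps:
$W{\left(Q \right)} = Q^{2}$
$- (\left(-73748 + W{\left(76 \right)}\right) + 334281) = - (\left(-73748 + 76^{2}\right) + 334281) = - (\left(-73748 + 5776\right) + 334281) = - (-67972 + 334281) = \left(-1\right) 266309 = -266309$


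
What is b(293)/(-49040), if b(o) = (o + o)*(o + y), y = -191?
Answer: -14943/12260 ≈ -1.2188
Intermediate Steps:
b(o) = 2*o*(-191 + o) (b(o) = (o + o)*(o - 191) = (2*o)*(-191 + o) = 2*o*(-191 + o))
b(293)/(-49040) = (2*293*(-191 + 293))/(-49040) = (2*293*102)*(-1/49040) = 59772*(-1/49040) = -14943/12260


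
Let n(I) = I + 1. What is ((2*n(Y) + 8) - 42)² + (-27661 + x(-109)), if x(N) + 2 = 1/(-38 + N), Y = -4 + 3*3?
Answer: -3995314/147 ≈ -27179.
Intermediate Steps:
Y = 5 (Y = -4 + 9 = 5)
x(N) = -2 + 1/(-38 + N)
n(I) = 1 + I
((2*n(Y) + 8) - 42)² + (-27661 + x(-109)) = ((2*(1 + 5) + 8) - 42)² + (-27661 + (77 - 2*(-109))/(-38 - 109)) = ((2*6 + 8) - 42)² + (-27661 + (77 + 218)/(-147)) = ((12 + 8) - 42)² + (-27661 - 1/147*295) = (20 - 42)² + (-27661 - 295/147) = (-22)² - 4066462/147 = 484 - 4066462/147 = -3995314/147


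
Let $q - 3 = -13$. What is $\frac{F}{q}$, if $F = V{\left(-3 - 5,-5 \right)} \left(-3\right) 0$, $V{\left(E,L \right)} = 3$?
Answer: $0$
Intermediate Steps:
$q = -10$ ($q = 3 - 13 = -10$)
$F = 0$ ($F = 3 \left(-3\right) 0 = \left(-9\right) 0 = 0$)
$\frac{F}{q} = \frac{0}{-10} = 0 \left(- \frac{1}{10}\right) = 0$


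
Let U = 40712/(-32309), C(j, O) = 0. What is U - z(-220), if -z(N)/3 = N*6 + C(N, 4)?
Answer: -127984352/32309 ≈ -3961.3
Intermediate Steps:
U = -40712/32309 (U = 40712*(-1/32309) = -40712/32309 ≈ -1.2601)
z(N) = -18*N (z(N) = -3*(N*6 + 0) = -3*(6*N + 0) = -18*N)
U - z(-220) = -40712/32309 - (-18)*(-220) = -40712/32309 - 1*3960 = -40712/32309 - 3960 = -127984352/32309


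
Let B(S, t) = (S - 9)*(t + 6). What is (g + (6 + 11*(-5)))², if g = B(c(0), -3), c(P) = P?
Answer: 5776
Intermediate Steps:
B(S, t) = (-9 + S)*(6 + t)
g = -27 (g = -54 - 9*(-3) + 6*0 + 0*(-3) = -54 + 27 + 0 + 0 = -27)
(g + (6 + 11*(-5)))² = (-27 + (6 + 11*(-5)))² = (-27 + (6 - 55))² = (-27 - 49)² = (-76)² = 5776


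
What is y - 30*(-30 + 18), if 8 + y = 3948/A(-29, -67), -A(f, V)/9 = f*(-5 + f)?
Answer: 519950/1479 ≈ 351.56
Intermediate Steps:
A(f, V) = -9*f*(-5 + f)
y = -12490/1479 (y = -8 + 3948/((9*(-29)*(5 - 1*(-29)))) = -8 + 3948/((9*(-29)*(5 + 29))) = -8 + 3948/((9*(-29)*34)) = -8 + 3948/(-8874) = -8 + 3948*(-1/8874) = -8 - 658/1479 = -12490/1479 ≈ -8.4449)
y - 30*(-30 + 18) = -12490/1479 - 30*(-30 + 18) = -12490/1479 - 30*(-12) = -12490/1479 + 360 = 519950/1479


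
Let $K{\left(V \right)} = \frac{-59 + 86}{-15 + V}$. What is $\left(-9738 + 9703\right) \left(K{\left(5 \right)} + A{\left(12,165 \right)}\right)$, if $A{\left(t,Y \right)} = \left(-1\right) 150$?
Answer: $\frac{10689}{2} \approx 5344.5$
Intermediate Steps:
$A{\left(t,Y \right)} = -150$
$K{\left(V \right)} = \frac{27}{-15 + V}$
$\left(-9738 + 9703\right) \left(K{\left(5 \right)} + A{\left(12,165 \right)}\right) = \left(-9738 + 9703\right) \left(\frac{27}{-15 + 5} - 150\right) = - 35 \left(\frac{27}{-10} - 150\right) = - 35 \left(27 \left(- \frac{1}{10}\right) - 150\right) = - 35 \left(- \frac{27}{10} - 150\right) = \left(-35\right) \left(- \frac{1527}{10}\right) = \frac{10689}{2}$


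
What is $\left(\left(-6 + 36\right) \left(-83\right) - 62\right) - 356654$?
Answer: $-359206$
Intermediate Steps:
$\left(\left(-6 + 36\right) \left(-83\right) - 62\right) - 356654 = \left(30 \left(-83\right) - 62\right) - 356654 = \left(-2490 - 62\right) - 356654 = -2552 - 356654 = -359206$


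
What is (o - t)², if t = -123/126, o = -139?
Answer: 33605209/1764 ≈ 19051.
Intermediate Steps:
t = -41/42 (t = -123*1/126 = -41/42 ≈ -0.97619)
(o - t)² = (-139 - 1*(-41/42))² = (-139 + 41/42)² = (-5797/42)² = 33605209/1764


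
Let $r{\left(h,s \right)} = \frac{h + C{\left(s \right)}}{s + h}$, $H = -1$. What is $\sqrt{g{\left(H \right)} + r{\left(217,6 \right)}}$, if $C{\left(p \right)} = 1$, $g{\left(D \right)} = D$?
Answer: $\frac{i \sqrt{1115}}{223} \approx 0.14974 i$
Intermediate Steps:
$r{\left(h,s \right)} = \frac{1 + h}{h + s}$ ($r{\left(h,s \right)} = \frac{h + 1}{s + h} = \frac{1 + h}{h + s}$)
$\sqrt{g{\left(H \right)} + r{\left(217,6 \right)}} = \sqrt{-1 + \frac{1 + 217}{217 + 6}} = \sqrt{-1 + \frac{1}{223} \cdot 218} = \sqrt{-1 + \frac{218}{223}} = \sqrt{- \frac{5}{223}} = \frac{i \sqrt{1115}}{223}$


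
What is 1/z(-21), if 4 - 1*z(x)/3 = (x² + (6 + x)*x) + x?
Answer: -1/2193 ≈ -0.00045600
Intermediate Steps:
z(x) = 12 - 3*x - 3*x² - 3*x*(6 + x) (z(x) = 12 - 3*((x² + (6 + x)*x) + x) = 12 - 3*((x² + x*(6 + x)) + x) = 12 - 3*(x + x² + x*(6 + x)) = 12 + (-3*x - 3*x² - 3*x*(6 + x)) = 12 - 3*x - 3*x² - 3*x*(6 + x))
1/z(-21) = 1/(12 - 21*(-21) - 6*(-21)²) = 1/(12 + 441 - 6*441) = 1/(12 + 441 - 2646) = 1/(-2193) = -1/2193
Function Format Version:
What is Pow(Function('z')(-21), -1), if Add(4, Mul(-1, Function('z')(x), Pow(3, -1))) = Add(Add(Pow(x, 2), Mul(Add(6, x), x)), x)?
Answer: Rational(-1, 2193) ≈ -0.00045600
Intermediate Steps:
Function('z')(x) = Add(12, Mul(-3, x), Mul(-3, Pow(x, 2)), Mul(-3, x, Add(6, x))) (Function('z')(x) = Add(12, Mul(-3, Add(Add(Pow(x, 2), Mul(Add(6, x), x)), x))) = Add(12, Mul(-3, Add(Add(Pow(x, 2), Mul(x, Add(6, x))), x))) = Add(12, Mul(-3, Add(x, Pow(x, 2), Mul(x, Add(6, x))))) = Add(12, Add(Mul(-3, x), Mul(-3, Pow(x, 2)), Mul(-3, x, Add(6, x)))) = Add(12, Mul(-3, x), Mul(-3, Pow(x, 2)), Mul(-3, x, Add(6, x))))
Pow(Function('z')(-21), -1) = Pow(Add(12, Mul(-21, -21), Mul(-6, Pow(-21, 2))), -1) = Pow(Add(12, 441, Mul(-6, 441)), -1) = Pow(Add(12, 441, -2646), -1) = Pow(-2193, -1) = Rational(-1, 2193)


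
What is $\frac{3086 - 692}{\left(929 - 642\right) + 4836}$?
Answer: $\frac{2394}{5123} \approx 0.4673$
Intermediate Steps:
$\frac{3086 - 692}{\left(929 - 642\right) + 4836} = \frac{2394}{\left(929 - 642\right) + 4836} = \frac{2394}{287 + 4836} = \frac{2394}{5123}$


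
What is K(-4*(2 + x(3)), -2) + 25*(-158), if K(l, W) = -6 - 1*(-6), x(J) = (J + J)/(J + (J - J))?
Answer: -3950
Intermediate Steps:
x(J) = 2 (x(J) = (2*J)/(J + 0) = (2*J)/J = 2)
K(l, W) = 0 (K(l, W) = -6 + 6 = 0)
K(-4*(2 + x(3)), -2) + 25*(-158) = 0 + 25*(-158) = 0 - 3950 = -3950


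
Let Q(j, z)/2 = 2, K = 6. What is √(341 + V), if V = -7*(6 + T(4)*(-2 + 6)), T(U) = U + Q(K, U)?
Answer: 5*√3 ≈ 8.6602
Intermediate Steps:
Q(j, z) = 4 (Q(j, z) = 2*2 = 4)
T(U) = 4 + U (T(U) = U + 4 = 4 + U)
V = -266 (V = -7*(6 + (4 + 4)*(-2 + 6)) = -7*(6 + 8*4) = -7*(6 + 32) = -7*38 = -266)
√(341 + V) = √(341 - 266) = √75 = 5*√3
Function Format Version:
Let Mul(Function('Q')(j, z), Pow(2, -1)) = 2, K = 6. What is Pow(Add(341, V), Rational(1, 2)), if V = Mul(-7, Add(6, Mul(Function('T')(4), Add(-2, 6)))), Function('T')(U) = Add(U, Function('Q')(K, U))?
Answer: Mul(5, Pow(3, Rational(1, 2))) ≈ 8.6602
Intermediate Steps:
Function('Q')(j, z) = 4 (Function('Q')(j, z) = Mul(2, 2) = 4)
Function('T')(U) = Add(4, U) (Function('T')(U) = Add(U, 4) = Add(4, U))
V = -266 (V = Mul(-7, Add(6, Mul(Add(4, 4), Add(-2, 6)))) = Mul(-7, Add(6, Mul(8, 4))) = Mul(-7, Add(6, 32)) = Mul(-7, 38) = -266)
Pow(Add(341, V), Rational(1, 2)) = Pow(Add(341, -266), Rational(1, 2)) = Pow(75, Rational(1, 2)) = Mul(5, Pow(3, Rational(1, 2)))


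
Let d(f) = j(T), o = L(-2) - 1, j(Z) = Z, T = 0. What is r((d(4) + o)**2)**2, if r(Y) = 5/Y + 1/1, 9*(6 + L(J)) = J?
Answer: 857476/714025 ≈ 1.2009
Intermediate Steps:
L(J) = -6 + J/9
o = -65/9 (o = (-6 + (1/9)*(-2)) - 1 = (-6 - 2/9) - 1 = -56/9 - 1 = -65/9 ≈ -7.2222)
d(f) = 0
r(Y) = 1 + 5/Y (r(Y) = 5/Y + 1*1 = 5/Y + 1 = 1 + 5/Y)
r((d(4) + o)**2)**2 = ((5 + (0 - 65/9)**2)/((0 - 65/9)**2))**2 = ((5 + (-65/9)**2)/((-65/9)**2))**2 = ((5 + 4225/81)/(4225/81))**2 = ((81/4225)*(4630/81))**2 = (926/845)**2 = 857476/714025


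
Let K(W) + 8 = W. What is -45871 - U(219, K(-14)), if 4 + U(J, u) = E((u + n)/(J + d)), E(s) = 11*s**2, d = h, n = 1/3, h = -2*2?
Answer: -763274606/16641 ≈ -45867.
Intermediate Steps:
K(W) = -8 + W
h = -4
n = 1/3 ≈ 0.33333
d = -4
U(J, u) = -4 + 11*(1/3 + u)**2/(-4 + J)**2 (U(J, u) = -4 + 11*((u + 1/3)/(J - 4))**2 = -4 + 11*((1/3 + u)/(-4 + J))**2 = -4 + 11*((1/3 + u)**2/(-4 + J)**2) = -4 + 11*(1/3 + u)**2/(-4 + J)**2)
-45871 - U(219, K(-14)) = -45871 - (-4 + 11*(1 + 3*(-8 - 14))**2/(9*(-4 + 219)**2)) = -45871 - (-4 + (11/9)*(1 + 3*(-22))**2/215**2) = -45871 - (-4 + (11/9)*(1 - 66)**2*(1/46225)) = -45871 - (-4 + (11/9)*(-65)**2*(1/46225)) = -45871 - (-4 + (11/9)*4225*(1/46225)) = -45871 - (-4 + 1859/16641) = -45871 - 1*(-64705/16641) = -45871 + 64705/16641 = -763274606/16641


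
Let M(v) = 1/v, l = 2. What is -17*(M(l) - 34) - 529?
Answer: 81/2 ≈ 40.500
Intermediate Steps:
M(v) = 1/v
-17*(M(l) - 34) - 529 = -17*(1/2 - 34) - 529 = -17*(½ - 34) - 529 = -17*(-67/2) - 529 = 1139/2 - 529 = 81/2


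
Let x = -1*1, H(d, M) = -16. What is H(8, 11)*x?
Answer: 16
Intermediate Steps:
x = -1
H(8, 11)*x = -16*(-1) = 16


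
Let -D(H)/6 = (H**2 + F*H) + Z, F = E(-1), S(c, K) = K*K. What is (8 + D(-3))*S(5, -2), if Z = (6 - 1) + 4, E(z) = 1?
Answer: -328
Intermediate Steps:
S(c, K) = K**2
F = 1
Z = 9 (Z = 5 + 4 = 9)
D(H) = -54 - 6*H - 6*H**2 (D(H) = -6*((H**2 + 1*H) + 9) = -6*((H**2 + H) + 9) = -6*((H + H**2) + 9) = -6*(9 + H + H**2) = -54 - 6*H - 6*H**2)
(8 + D(-3))*S(5, -2) = (8 + (-54 - 6*(-3) - 6*(-3)**2))*(-2)**2 = (8 + (-54 + 18 - 6*9))*4 = (8 + (-54 + 18 - 54))*4 = (8 - 90)*4 = -82*4 = -328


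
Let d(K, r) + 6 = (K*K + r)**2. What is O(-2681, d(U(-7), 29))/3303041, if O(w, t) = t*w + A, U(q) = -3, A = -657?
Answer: -3855935/3303041 ≈ -1.1674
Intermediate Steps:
d(K, r) = -6 + (r + K**2)**2 (d(K, r) = -6 + (K*K + r)**2 = -6 + (K**2 + r)**2 = -6 + (r + K**2)**2)
O(w, t) = -657 + t*w (O(w, t) = t*w - 657 = -657 + t*w)
O(-2681, d(U(-7), 29))/3303041 = (-657 + (-6 + (29 + (-3)**2)**2)*(-2681))/3303041 = (-657 + (-6 + (29 + 9)**2)*(-2681))*(1/3303041) = (-657 + (-6 + 38**2)*(-2681))*(1/3303041) = (-657 + (-6 + 1444)*(-2681))*(1/3303041) = (-657 + 1438*(-2681))*(1/3303041) = (-657 - 3855278)*(1/3303041) = -3855935*1/3303041 = -3855935/3303041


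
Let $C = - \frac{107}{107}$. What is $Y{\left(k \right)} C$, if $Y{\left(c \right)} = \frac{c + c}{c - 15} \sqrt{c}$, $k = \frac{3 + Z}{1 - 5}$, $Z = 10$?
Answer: $- \frac{13 i \sqrt{13}}{73} \approx - 0.64208 i$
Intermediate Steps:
$C = -1$ ($C = \left(-107\right) \frac{1}{107} = -1$)
$k = - \frac{13}{4}$ ($k = \frac{3 + 10}{1 - 5} = \frac{13}{-4} = 13 \left(- \frac{1}{4}\right) = - \frac{13}{4} \approx -3.25$)
$Y{\left(c \right)} = \frac{2 c^{\frac{3}{2}}}{-15 + c}$ ($Y{\left(c \right)} = \frac{2 c}{-15 + c} \sqrt{c} = \frac{2 c^{\frac{3}{2}}}{-15 + c}$)
$Y{\left(k \right)} C = \frac{2 \left(- \frac{13}{4}\right)^{\frac{3}{2}}}{-15 - \frac{13}{4}} \left(-1\right) = \frac{2 \left(- \frac{13 i \sqrt{13}}{8}\right)}{- \frac{73}{4}} \left(-1\right) = 2 \left(- \frac{13 i \sqrt{13}}{8}\right) \left(- \frac{4}{73}\right) \left(-1\right) = \frac{13 i \sqrt{13}}{73} \left(-1\right) = - \frac{13 i \sqrt{13}}{73}$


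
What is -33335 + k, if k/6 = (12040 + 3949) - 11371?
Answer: -5627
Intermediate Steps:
k = 27708 (k = 6*((12040 + 3949) - 11371) = 6*(15989 - 11371) = 6*4618 = 27708)
-33335 + k = -33335 + 27708 = -5627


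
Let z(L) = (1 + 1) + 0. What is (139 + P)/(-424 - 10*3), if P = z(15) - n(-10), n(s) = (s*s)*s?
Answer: -1141/454 ≈ -2.5132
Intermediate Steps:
n(s) = s³ (n(s) = s²*s = s³)
z(L) = 2 (z(L) = 2 + 0 = 2)
P = 1002 (P = 2 - 1*(-10)³ = 2 - 1*(-1000) = 2 + 1000 = 1002)
(139 + P)/(-424 - 10*3) = (139 + 1002)/(-424 - 10*3) = 1141/(-424 - 30) = 1141/(-454) = 1141*(-1/454) = -1141/454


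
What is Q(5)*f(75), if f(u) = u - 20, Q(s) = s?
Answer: 275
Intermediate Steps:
f(u) = -20 + u
Q(5)*f(75) = 5*(-20 + 75) = 5*55 = 275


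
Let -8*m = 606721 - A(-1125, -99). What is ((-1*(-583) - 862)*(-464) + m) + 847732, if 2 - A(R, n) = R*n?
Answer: 3549705/4 ≈ 8.8743e+5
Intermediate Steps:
A(R, n) = 2 - R*n
m = -359047/4 (m = -(606721 - (2 - 1*(-1125)*(-99)))/8 = -(606721 - (2 - 111375))/8 = -(606721 - 1*(-111373))/8 = -(606721 + 111373)/8 = -⅛*718094 = -359047/4 ≈ -89762.)
((-1*(-583) - 862)*(-464) + m) + 847732 = ((-1*(-583) - 862)*(-464) - 359047/4) + 847732 = ((583 - 862)*(-464) - 359047/4) + 847732 = (-279*(-464) - 359047/4) + 847732 = (129456 - 359047/4) + 847732 = 158777/4 + 847732 = 3549705/4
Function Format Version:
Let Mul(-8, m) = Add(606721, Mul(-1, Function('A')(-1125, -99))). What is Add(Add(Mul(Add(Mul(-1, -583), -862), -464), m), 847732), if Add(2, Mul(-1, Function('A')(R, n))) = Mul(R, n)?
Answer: Rational(3549705, 4) ≈ 8.8743e+5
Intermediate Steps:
Function('A')(R, n) = Add(2, Mul(-1, R, n)) (Function('A')(R, n) = Add(2, Mul(-1, Mul(R, n))) = Add(2, Mul(-1, R, n)))
m = Rational(-359047, 4) (m = Mul(Rational(-1, 8), Add(606721, Mul(-1, Add(2, Mul(-1, -1125, -99))))) = Mul(Rational(-1, 8), Add(606721, Mul(-1, Add(2, -111375)))) = Mul(Rational(-1, 8), Add(606721, Mul(-1, -111373))) = Mul(Rational(-1, 8), Add(606721, 111373)) = Mul(Rational(-1, 8), 718094) = Rational(-359047, 4) ≈ -89762.)
Add(Add(Mul(Add(Mul(-1, -583), -862), -464), m), 847732) = Add(Add(Mul(Add(Mul(-1, -583), -862), -464), Rational(-359047, 4)), 847732) = Add(Add(Mul(Add(583, -862), -464), Rational(-359047, 4)), 847732) = Add(Add(Mul(-279, -464), Rational(-359047, 4)), 847732) = Add(Add(129456, Rational(-359047, 4)), 847732) = Add(Rational(158777, 4), 847732) = Rational(3549705, 4)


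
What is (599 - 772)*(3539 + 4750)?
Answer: -1433997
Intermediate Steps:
(599 - 772)*(3539 + 4750) = -173*8289 = -1433997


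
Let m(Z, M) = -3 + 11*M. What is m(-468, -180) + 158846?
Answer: 156863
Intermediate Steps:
m(-468, -180) + 158846 = (-3 + 11*(-180)) + 158846 = (-3 - 1980) + 158846 = -1983 + 158846 = 156863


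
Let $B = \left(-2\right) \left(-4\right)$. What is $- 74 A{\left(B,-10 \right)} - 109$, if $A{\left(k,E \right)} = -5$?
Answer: $261$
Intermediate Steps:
$B = 8$
$- 74 A{\left(B,-10 \right)} - 109 = \left(-74\right) \left(-5\right) - 109 = 370 - 109 = 261$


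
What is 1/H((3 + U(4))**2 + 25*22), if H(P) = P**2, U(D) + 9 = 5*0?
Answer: 1/343396 ≈ 2.9121e-6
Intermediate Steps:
U(D) = -9 (U(D) = -9 + 5*0 = -9 + 0 = -9)
1/H((3 + U(4))**2 + 25*22) = 1/(((3 - 9)**2 + 25*22)**2) = 1/(((-6)**2 + 550)**2) = 1/((36 + 550)**2) = 1/(586**2) = 1/343396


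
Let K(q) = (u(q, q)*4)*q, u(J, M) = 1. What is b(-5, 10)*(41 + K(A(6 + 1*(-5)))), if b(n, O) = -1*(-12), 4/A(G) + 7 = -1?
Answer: 468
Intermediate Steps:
A(G) = -½ (A(G) = 4/(-7 - 1) = 4/(-8) = 4*(-⅛) = -½)
b(n, O) = 12
K(q) = 4*q (K(q) = (1*4)*q = 4*q)
b(-5, 10)*(41 + K(A(6 + 1*(-5)))) = 12*(41 + 4*(-½)) = 12*(41 - 2) = 12*39 = 468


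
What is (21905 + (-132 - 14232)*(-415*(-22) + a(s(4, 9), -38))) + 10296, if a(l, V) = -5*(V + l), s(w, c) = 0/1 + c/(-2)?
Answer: -134163469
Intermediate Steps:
s(w, c) = -c/2 (s(w, c) = 0*1 + c*(-1/2) = 0 - c/2 = -c/2)
a(l, V) = -5*V - 5*l
(21905 + (-132 - 14232)*(-415*(-22) + a(s(4, 9), -38))) + 10296 = (21905 + (-132 - 14232)*(-415*(-22) + (-5*(-38) - (-5)*9/2))) + 10296 = (21905 - 14364*(9130 + (190 - 5*(-9/2)))) + 10296 = (21905 - 14364*(9130 + (190 + 45/2))) + 10296 = (21905 - 14364*(9130 + 425/2)) + 10296 = (21905 - 14364*18685/2) + 10296 = (21905 - 134195670) + 10296 = -134173765 + 10296 = -134163469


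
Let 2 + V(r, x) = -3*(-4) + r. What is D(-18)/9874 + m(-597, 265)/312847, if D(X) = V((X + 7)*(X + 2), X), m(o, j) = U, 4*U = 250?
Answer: 58806667/3089051278 ≈ 0.019037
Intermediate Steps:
U = 125/2 (U = (¼)*250 = 125/2 ≈ 62.500)
m(o, j) = 125/2
V(r, x) = 10 + r (V(r, x) = -2 + (-3*(-4) + r) = -2 + (12 + r) = 10 + r)
D(X) = 10 + (2 + X)*(7 + X) (D(X) = 10 + (X + 7)*(X + 2) = 10 + (7 + X)*(2 + X) = 10 + (2 + X)*(7 + X))
D(-18)/9874 + m(-597, 265)/312847 = (24 + (-18)² + 9*(-18))/9874 + (125/2)/312847 = (24 + 324 - 162)*(1/9874) + (125/2)*(1/312847) = 186*(1/9874) + 125/625694 = 93/4937 + 125/625694 = 58806667/3089051278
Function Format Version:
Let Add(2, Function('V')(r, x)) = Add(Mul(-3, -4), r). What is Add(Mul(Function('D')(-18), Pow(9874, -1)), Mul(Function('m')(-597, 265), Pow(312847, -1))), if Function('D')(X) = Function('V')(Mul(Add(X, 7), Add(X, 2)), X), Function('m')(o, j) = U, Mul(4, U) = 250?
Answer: Rational(58806667, 3089051278) ≈ 0.019037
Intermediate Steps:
U = Rational(125, 2) (U = Mul(Rational(1, 4), 250) = Rational(125, 2) ≈ 62.500)
Function('m')(o, j) = Rational(125, 2)
Function('V')(r, x) = Add(10, r) (Function('V')(r, x) = Add(-2, Add(Mul(-3, -4), r)) = Add(-2, Add(12, r)) = Add(10, r))
Function('D')(X) = Add(10, Mul(Add(2, X), Add(7, X))) (Function('D')(X) = Add(10, Mul(Add(X, 7), Add(X, 2))) = Add(10, Mul(Add(7, X), Add(2, X))) = Add(10, Mul(Add(2, X), Add(7, X))))
Add(Mul(Function('D')(-18), Pow(9874, -1)), Mul(Function('m')(-597, 265), Pow(312847, -1))) = Add(Mul(Add(24, Pow(-18, 2), Mul(9, -18)), Pow(9874, -1)), Mul(Rational(125, 2), Pow(312847, -1))) = Add(Mul(Add(24, 324, -162), Rational(1, 9874)), Mul(Rational(125, 2), Rational(1, 312847))) = Add(Mul(186, Rational(1, 9874)), Rational(125, 625694)) = Add(Rational(93, 4937), Rational(125, 625694)) = Rational(58806667, 3089051278)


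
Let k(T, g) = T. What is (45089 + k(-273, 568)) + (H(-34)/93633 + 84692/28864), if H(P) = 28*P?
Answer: 30282162727925/675655728 ≈ 44819.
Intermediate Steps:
(45089 + k(-273, 568)) + (H(-34)/93633 + 84692/28864) = (45089 - 273) + ((28*(-34))/93633 + 84692/28864) = 44816 + (-952*1/93633 + 84692*(1/28864)) = 44816 + (-952/93633 + 21173/7216) = 44816 + 1975621877/675655728 = 30282162727925/675655728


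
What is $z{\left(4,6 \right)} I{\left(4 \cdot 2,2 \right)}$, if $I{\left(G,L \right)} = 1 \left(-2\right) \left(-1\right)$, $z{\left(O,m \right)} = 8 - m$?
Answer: $4$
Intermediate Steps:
$I{\left(G,L \right)} = 2$ ($I{\left(G,L \right)} = \left(-2\right) \left(-1\right) = 2$)
$z{\left(4,6 \right)} I{\left(4 \cdot 2,2 \right)} = \left(8 - 6\right) 2 = 2 \cdot 2 = 4$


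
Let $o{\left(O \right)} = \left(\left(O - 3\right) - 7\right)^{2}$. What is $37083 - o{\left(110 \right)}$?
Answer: $27083$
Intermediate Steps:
$o{\left(O \right)} = \left(-10 + O\right)^{2}$ ($o{\left(O \right)} = \left(\left(-3 + O\right) - 7\right)^{2} = \left(-10 + O\right)^{2}$)
$37083 - o{\left(110 \right)} = 37083 - \left(-10 + 110\right)^{2} = 37083 - 100^{2} = 37083 - 10000 = 27083$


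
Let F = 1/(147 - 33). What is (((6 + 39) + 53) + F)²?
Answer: 124835929/12996 ≈ 9605.7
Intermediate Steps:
F = 1/114 ≈ 0.0087719
(((6 + 39) + 53) + F)² = (((6 + 39) + 53) + 1/114)² = ((45 + 53) + 1/114)² = (98 + 1/114)² = (11173/114)² = 124835929/12996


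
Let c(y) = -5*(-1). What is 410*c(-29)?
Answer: 2050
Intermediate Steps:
c(y) = 5
410*c(-29) = 410*5 = 2050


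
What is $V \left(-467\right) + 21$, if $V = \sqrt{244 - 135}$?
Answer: $21 - 467 \sqrt{109} \approx -4854.6$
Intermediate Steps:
$V = \sqrt{109} \approx 10.44$
$V \left(-467\right) + 21 = \sqrt{109} \left(-467\right) + 21 = - 467 \sqrt{109} + 21 = 21 - 467 \sqrt{109}$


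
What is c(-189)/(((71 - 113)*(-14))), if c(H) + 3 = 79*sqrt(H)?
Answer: -1/196 + 79*I*sqrt(21)/196 ≈ -0.005102 + 1.8471*I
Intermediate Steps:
c(H) = -3 + 79*sqrt(H)
c(-189)/(((71 - 113)*(-14))) = (-3 + 79*sqrt(-189))/(((71 - 113)*(-14))) = (-3 + 79*(3*I*sqrt(21)))/((-42*(-14))) = (-3 + 237*I*sqrt(21))/588 = (-3 + 237*I*sqrt(21))*(1/588) = -1/196 + 79*I*sqrt(21)/196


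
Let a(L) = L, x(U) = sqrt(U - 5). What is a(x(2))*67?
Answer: 67*I*sqrt(3) ≈ 116.05*I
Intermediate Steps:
x(U) = sqrt(-5 + U)
a(x(2))*67 = sqrt(-5 + 2)*67 = sqrt(-3)*67 = (I*sqrt(3))*67 = 67*I*sqrt(3)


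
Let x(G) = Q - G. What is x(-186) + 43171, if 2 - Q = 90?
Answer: 43269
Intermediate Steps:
Q = -88 (Q = 2 - 1*90 = 2 - 90 = -88)
x(G) = -88 - G
x(-186) + 43171 = (-88 - 1*(-186)) + 43171 = (-88 + 186) + 43171 = 98 + 43171 = 43269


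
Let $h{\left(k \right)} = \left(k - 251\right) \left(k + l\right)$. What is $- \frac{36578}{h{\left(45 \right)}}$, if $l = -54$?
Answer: $- \frac{18289}{927} \approx -19.729$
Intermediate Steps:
$h{\left(k \right)} = \left(-251 + k\right) \left(-54 + k\right)$ ($h{\left(k \right)} = \left(k - 251\right) \left(k - 54\right) = \left(-251 + k\right) \left(-54 + k\right)$)
$- \frac{36578}{h{\left(45 \right)}} = - \frac{36578}{13554 + 45^{2} - 13725} = - \frac{36578}{13554 + 2025 - 13725} = - \frac{36578}{1854} = \left(-36578\right) \frac{1}{1854} = - \frac{18289}{927}$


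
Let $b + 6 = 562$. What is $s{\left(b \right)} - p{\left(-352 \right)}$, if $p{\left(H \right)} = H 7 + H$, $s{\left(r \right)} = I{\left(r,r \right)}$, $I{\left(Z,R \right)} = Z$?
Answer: $3372$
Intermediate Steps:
$b = 556$ ($b = -6 + 562 = 556$)
$s{\left(r \right)} = r$
$p{\left(H \right)} = 8 H$ ($p{\left(H \right)} = 7 H + H = 8 H$)
$s{\left(b \right)} - p{\left(-352 \right)} = 556 - 8 \left(-352\right) = 556 - -2816 = 556 + 2816 = 3372$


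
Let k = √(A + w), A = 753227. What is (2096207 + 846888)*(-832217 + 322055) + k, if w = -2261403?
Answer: -1501455231390 + 4*I*√94261 ≈ -1.5015e+12 + 1228.1*I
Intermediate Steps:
k = 4*I*√94261 (k = √(753227 - 2261403) = √(-1508176) = 4*I*√94261 ≈ 1228.1*I)
(2096207 + 846888)*(-832217 + 322055) + k = (2096207 + 846888)*(-832217 + 322055) + 4*I*√94261 = 2943095*(-510162) + 4*I*√94261 = -1501455231390 + 4*I*√94261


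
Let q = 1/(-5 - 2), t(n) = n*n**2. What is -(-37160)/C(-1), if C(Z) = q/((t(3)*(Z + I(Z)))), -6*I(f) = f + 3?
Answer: 9364320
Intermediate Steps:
t(n) = n**3
I(f) = -1/2 - f/6 (I(f) = -(f + 3)/6 = -(3 + f)/6 = -1/2 - f/6)
q = -1/7 (q = 1/(-7) = -1/7 ≈ -0.14286)
C(Z) = -1/(7*(-27/2 + 45*Z/2)) (C(Z) = -1/(27*(Z + (-1/2 - Z/6)))/7 = -1/(27*(-1/2 + 5*Z/6))/7 = -1/(7*(-27/2 + 45*Z/2)))
-(-37160)/C(-1) = -(-37160)/((-2/(-189 + 315*(-1)))) = -(-37160)/((-2/(-189 - 315))) = -(-37160)/((-2/(-504))) = -(-37160)/((-2*(-1/504))) = -(-37160)/1/252 = -(-37160)*252 = -929*(-10080) = 9364320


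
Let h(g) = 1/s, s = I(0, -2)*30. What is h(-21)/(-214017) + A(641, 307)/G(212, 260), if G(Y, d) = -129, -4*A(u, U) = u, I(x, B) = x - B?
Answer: 342962221/276081930 ≈ 1.2422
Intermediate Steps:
A(u, U) = -u/4
s = 60 (s = (0 - 1*(-2))*30 = (0 + 2)*30 = 2*30 = 60)
h(g) = 1/60
h(-21)/(-214017) + A(641, 307)/G(212, 260) = (1/60)/(-214017) - ¼*641/(-129) = (1/60)*(-1/214017) - 641/4*(-1/129) = -1/12841020 + 641/516 = 342962221/276081930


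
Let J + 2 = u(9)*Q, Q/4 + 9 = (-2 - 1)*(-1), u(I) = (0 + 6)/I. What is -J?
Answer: 18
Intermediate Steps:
u(I) = 6/I
Q = -24 (Q = -36 + 4*((-2 - 1)*(-1)) = -36 + 4*(-3*(-1)) = -36 + 4*3 = -36 + 12 = -24)
J = -18 (J = -2 + (6/9)*(-24) = -2 + (6*(⅑))*(-24) = -2 + (⅔)*(-24) = -2 - 16 = -18)
-J = -1*(-18) = 18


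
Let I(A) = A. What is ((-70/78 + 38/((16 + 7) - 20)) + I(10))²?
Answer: 80089/169 ≈ 473.90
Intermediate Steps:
((-70/78 + 38/((16 + 7) - 20)) + I(10))² = ((-70/78 + 38/((16 + 7) - 20)) + 10)² = ((-70*1/78 + 38/(23 - 20)) + 10)² = ((-35/39 + 38/3) + 10)² = (153/13 + 10)² = (283/13)² = 80089/169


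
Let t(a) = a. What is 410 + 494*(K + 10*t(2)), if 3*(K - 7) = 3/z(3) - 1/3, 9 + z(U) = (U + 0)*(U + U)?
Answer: 13748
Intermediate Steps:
z(U) = -9 + 2*U² (z(U) = -9 + (U + 0)*(U + U) = -9 + U*(2*U) = -9 + 2*U²)
K = 7 (K = 7 + (3/(-9 + 2*3²) - 1/3)/3 = 7 + (3/(-9 + 2*9) - 1*⅓)/3 = 7 + (3/(-9 + 18) - ⅓)/3 = 7 + (3/9 - ⅓)/3 = 7 + (3*(⅑) - ⅓)/3 = 7 + (⅓ - ⅓)/3 = 7 + (⅓)*0 = 7 + 0 = 7)
410 + 494*(K + 10*t(2)) = 410 + 494*(7 + 10*2) = 410 + 494*(7 + 20) = 410 + 494*27 = 410 + 13338 = 13748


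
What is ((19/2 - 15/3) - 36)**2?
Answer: 3969/4 ≈ 992.25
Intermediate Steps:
((19/2 - 15/3) - 36)**2 = ((19*(1/2) - 15*1/3) - 36)**2 = ((19/2 - 5) - 36)**2 = (9/2 - 36)**2 = (-63/2)**2 = 3969/4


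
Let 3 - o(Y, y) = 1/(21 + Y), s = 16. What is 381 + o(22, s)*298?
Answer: 54527/43 ≈ 1268.1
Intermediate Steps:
o(Y, y) = 3 - 1/(21 + Y)
381 + o(22, s)*298 = 381 + ((62 + 3*22)/(21 + 22))*298 = 381 + ((62 + 66)/43)*298 = 381 + ((1/43)*128)*298 = 381 + (128/43)*298 = 381 + 38144/43 = 54527/43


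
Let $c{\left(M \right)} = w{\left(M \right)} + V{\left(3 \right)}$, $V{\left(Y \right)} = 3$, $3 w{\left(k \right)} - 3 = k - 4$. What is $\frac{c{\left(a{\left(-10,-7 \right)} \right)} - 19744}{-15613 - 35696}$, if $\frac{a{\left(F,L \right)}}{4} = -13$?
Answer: $\frac{59276}{153927} \approx 0.38509$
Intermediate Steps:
$a{\left(F,L \right)} = -52$ ($a{\left(F,L \right)} = 4 \left(-13\right) = -52$)
$w{\left(k \right)} = - \frac{1}{3} + \frac{k}{3}$ ($w{\left(k \right)} = 1 + \frac{k - 4}{3} = 1 + \frac{-4 + k}{3} = 1 + \left(- \frac{4}{3} + \frac{k}{3}\right) = - \frac{1}{3} + \frac{k}{3}$)
$c{\left(M \right)} = \frac{8}{3} + \frac{M}{3}$ ($c{\left(M \right)} = \left(- \frac{1}{3} + \frac{M}{3}\right) + 3 = \frac{8}{3} + \frac{M}{3}$)
$\frac{c{\left(a{\left(-10,-7 \right)} \right)} - 19744}{-15613 - 35696} = \frac{\left(\frac{8}{3} + \frac{1}{3} \left(-52\right)\right) - 19744}{-15613 - 35696} = \frac{\left(\frac{8}{3} - \frac{52}{3}\right) - 19744}{-51309} = \left(- \frac{44}{3} - 19744\right) \left(- \frac{1}{51309}\right) = \left(- \frac{59276}{3}\right) \left(- \frac{1}{51309}\right) = \frac{59276}{153927}$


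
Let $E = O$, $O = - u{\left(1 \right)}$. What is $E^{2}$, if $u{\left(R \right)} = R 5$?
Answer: $25$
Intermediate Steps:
$u{\left(R \right)} = 5 R$
$O = -5$ ($O = - 5 \cdot 1 = \left(-1\right) 5 = -5$)
$E = -5$
$E^{2} = \left(-5\right)^{2} = 25$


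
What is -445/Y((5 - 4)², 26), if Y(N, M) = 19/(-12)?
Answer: 5340/19 ≈ 281.05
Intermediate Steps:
Y(N, M) = -19/12 (Y(N, M) = 19*(-1/12) = -19/12)
-445/Y((5 - 4)², 26) = -445/(-19/12) = -445*(-12/19) = 5340/19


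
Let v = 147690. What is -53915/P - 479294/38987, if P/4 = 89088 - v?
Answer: -110248363847/9138864696 ≈ -12.064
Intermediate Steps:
P = -234408 (P = 4*(89088 - 1*147690) = 4*(89088 - 147690) = 4*(-58602) = -234408)
-53915/P - 479294/38987 = -53915/(-234408) - 479294/38987 = -53915*(-1/234408) - 479294*1/38987 = 53915/234408 - 479294/38987 = -110248363847/9138864696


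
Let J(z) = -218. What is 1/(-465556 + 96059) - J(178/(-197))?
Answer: 80550345/369497 ≈ 218.00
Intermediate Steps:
1/(-465556 + 96059) - J(178/(-197)) = 1/(-465556 + 96059) - 1*(-218) = 1/(-369497) + 218 = -1/369497 + 218 = 80550345/369497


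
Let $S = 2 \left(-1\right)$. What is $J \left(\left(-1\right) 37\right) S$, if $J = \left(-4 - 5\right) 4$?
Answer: $-2664$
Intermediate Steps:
$S = -2$
$J = -36$ ($J = \left(-9\right) 4 = -36$)
$J \left(\left(-1\right) 37\right) S = - 36 \left(\left(-1\right) 37\right) \left(-2\right) = \left(-36\right) \left(-37\right) \left(-2\right) = 1332 \left(-2\right) = -2664$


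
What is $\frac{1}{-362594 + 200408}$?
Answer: $- \frac{1}{162186} \approx -6.1658 \cdot 10^{-6}$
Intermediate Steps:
$\frac{1}{-362594 + 200408} = \frac{1}{-162186} = - \frac{1}{162186}$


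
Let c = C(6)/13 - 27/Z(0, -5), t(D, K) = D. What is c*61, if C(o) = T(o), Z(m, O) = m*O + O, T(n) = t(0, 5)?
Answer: 1647/5 ≈ 329.40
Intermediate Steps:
T(n) = 0
Z(m, O) = O + O*m (Z(m, O) = O*m + O = O + O*m)
C(o) = 0
c = 27/5 (c = 0/13 - 27*(-1/(5*(1 + 0))) = 0*(1/13) - 27/((-5*1)) = 0 - 27/(-5) = 0 - 27*(-1/5) = 0 + 27/5 = 27/5 ≈ 5.4000)
c*61 = (27/5)*61 = 1647/5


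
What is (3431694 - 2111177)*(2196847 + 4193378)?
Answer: 8438400746325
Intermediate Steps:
(3431694 - 2111177)*(2196847 + 4193378) = 1320517*6390225 = 8438400746325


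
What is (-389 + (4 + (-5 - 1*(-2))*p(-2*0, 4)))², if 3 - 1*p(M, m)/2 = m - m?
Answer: 162409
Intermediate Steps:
p(M, m) = 6 (p(M, m) = 6 - 2*(m - m) = 6 - 2*0 = 6 + 0 = 6)
(-389 + (4 + (-5 - 1*(-2))*p(-2*0, 4)))² = (-389 + (4 + (-5 - 1*(-2))*6))² = (-389 + (4 + (-5 + 2)*6))² = (-389 + (4 - 3*6))² = (-389 + (4 - 18))² = (-389 - 14)² = (-403)² = 162409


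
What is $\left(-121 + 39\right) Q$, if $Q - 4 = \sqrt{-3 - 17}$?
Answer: $-328 - 164 i \sqrt{5} \approx -328.0 - 366.72 i$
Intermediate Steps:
$Q = 4 + 2 i \sqrt{5}$ ($Q = 4 + \sqrt{-3 - 17} = 4 + \sqrt{-20} = 4 + 2 i \sqrt{5} \approx 4.0 + 4.4721 i$)
$\left(-121 + 39\right) Q = \left(-121 + 39\right) \left(4 + 2 i \sqrt{5}\right) = - 82 \left(4 + 2 i \sqrt{5}\right) = -328 - 164 i \sqrt{5}$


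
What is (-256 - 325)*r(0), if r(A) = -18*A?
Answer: 0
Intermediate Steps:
(-256 - 325)*r(0) = (-256 - 325)*(-18*0) = -581*0 = 0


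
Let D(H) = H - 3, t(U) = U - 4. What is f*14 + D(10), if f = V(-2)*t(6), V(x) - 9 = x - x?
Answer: 259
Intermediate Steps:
t(U) = -4 + U
V(x) = 9 (V(x) = 9 + (x - x) = 9 + 0 = 9)
D(H) = -3 + H
f = 18 (f = 9*(-4 + 6) = 9*2 = 18)
f*14 + D(10) = 18*14 + (-3 + 10) = 252 + 7 = 259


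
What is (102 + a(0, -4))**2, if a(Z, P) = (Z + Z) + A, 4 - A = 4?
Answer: 10404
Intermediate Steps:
A = 0 (A = 4 - 1*4 = 4 - 4 = 0)
a(Z, P) = 2*Z (a(Z, P) = (Z + Z) + 0 = 2*Z + 0 = 2*Z)
(102 + a(0, -4))**2 = (102 + 2*0)**2 = (102 + 0)**2 = 102**2 = 10404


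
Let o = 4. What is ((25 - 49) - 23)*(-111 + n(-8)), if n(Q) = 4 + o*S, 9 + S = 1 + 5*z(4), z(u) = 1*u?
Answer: 2773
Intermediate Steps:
z(u) = u
S = 12 (S = -9 + (1 + 5*4) = -9 + (1 + 20) = -9 + 21 = 12)
n(Q) = 52 (n(Q) = 4 + 4*12 = 4 + 48 = 52)
((25 - 49) - 23)*(-111 + n(-8)) = ((25 - 49) - 23)*(-111 + 52) = (-24 - 23)*(-59) = -47*(-59) = 2773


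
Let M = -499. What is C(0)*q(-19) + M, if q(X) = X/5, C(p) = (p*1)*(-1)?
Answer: -499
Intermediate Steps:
C(p) = -p (C(p) = p*(-1) = -p)
q(X) = X/5 (q(X) = X*(⅕) = X/5)
C(0)*q(-19) + M = (-1*0)*((⅕)*(-19)) - 499 = 0*(-19/5) - 499 = 0 - 499 = -499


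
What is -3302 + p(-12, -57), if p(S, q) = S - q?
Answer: -3257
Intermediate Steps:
-3302 + p(-12, -57) = -3302 + (-12 - 1*(-57)) = -3302 + (-12 + 57) = -3302 + 45 = -3257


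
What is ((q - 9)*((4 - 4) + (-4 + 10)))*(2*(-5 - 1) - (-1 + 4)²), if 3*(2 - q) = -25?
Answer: -168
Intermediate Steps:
q = 31/3 (q = 2 - ⅓*(-25) = 2 + 25/3 = 31/3 ≈ 10.333)
((q - 9)*((4 - 4) + (-4 + 10)))*(2*(-5 - 1) - (-1 + 4)²) = ((31/3 - 9)*((4 - 4) + (-4 + 10)))*(2*(-5 - 1) - (-1 + 4)²) = (4*(0 + 6)/3)*(2*(-6) - 1*3²) = ((4/3)*6)*(-12 - 1*9) = 8*(-12 - 9) = 8*(-21) = -168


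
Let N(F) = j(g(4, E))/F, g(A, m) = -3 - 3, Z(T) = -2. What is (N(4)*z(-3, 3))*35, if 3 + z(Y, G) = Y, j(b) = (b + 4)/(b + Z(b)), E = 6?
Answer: -105/8 ≈ -13.125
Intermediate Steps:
g(A, m) = -6
j(b) = (4 + b)/(-2 + b) (j(b) = (b + 4)/(b - 2) = (4 + b)/(-2 + b))
z(Y, G) = -3 + Y
N(F) = 1/(4*F) (N(F) = ((4 - 6)/(-2 - 6))/F = (-2/(-8))/F = (-⅛*(-2))/F = 1/(4*F))
(N(4)*z(-3, 3))*35 = (((¼)/4)*(-3 - 3))*35 = (((¼)*(¼))*(-6))*35 = ((1/16)*(-6))*35 = -3/8*35 = -105/8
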